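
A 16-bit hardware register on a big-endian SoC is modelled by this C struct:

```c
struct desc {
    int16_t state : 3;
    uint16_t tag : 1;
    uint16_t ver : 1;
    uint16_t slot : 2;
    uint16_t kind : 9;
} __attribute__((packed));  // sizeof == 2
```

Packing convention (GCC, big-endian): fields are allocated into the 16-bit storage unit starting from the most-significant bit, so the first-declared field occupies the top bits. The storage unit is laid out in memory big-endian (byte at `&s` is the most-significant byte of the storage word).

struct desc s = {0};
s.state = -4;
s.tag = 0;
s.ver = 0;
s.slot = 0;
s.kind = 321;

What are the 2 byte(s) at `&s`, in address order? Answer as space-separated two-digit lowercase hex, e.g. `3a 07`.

state (3b) val=-4 bits=0x4 at bit 13: 0x8000
tag (1b) val=0 bits=0x0 at bit 12: 0x8000
ver (1b) val=0 bits=0x0 at bit 11: 0x8000
slot (2b) val=0 bits=0x0 at bit 9: 0x8000
kind (9b) val=321 bits=0x141 at bit 0: 0x8141
word = 0x8141 → big-endian bytes:
  [0]=0x81  [1]=0x41

81 41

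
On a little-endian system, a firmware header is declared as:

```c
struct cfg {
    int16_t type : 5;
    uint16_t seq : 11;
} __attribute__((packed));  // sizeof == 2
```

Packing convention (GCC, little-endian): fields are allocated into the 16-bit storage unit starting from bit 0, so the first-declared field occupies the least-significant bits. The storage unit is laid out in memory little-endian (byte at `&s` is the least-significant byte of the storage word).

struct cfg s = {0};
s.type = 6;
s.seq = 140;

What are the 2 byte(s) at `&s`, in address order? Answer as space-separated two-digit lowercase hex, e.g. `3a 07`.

86 11

[0+:5] type=6 & 0x1f = 0x6; word=0x0006
[5+:11] seq=140 & 0x7ff = 0x8c; word=0x1186
word = 0x1186 → little-endian bytes:
  [0]=0x86  [1]=0x11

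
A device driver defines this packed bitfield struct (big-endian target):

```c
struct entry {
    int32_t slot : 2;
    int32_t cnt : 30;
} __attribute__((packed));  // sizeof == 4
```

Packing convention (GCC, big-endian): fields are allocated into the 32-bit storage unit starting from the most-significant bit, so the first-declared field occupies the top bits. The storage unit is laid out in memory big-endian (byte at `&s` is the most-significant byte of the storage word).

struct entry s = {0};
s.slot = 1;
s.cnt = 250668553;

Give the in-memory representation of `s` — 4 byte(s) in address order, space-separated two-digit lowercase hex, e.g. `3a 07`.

slot:2 = 1 → 0x1 << 30 → word 0x40000000
cnt:30 = 250668553 → 0xef0e609 << 0 → word 0x4ef0e609
word = 0x4ef0e609 → big-endian bytes:
  [0]=0x4e  [1]=0xf0  [2]=0xe6  [3]=0x09

4e f0 e6 09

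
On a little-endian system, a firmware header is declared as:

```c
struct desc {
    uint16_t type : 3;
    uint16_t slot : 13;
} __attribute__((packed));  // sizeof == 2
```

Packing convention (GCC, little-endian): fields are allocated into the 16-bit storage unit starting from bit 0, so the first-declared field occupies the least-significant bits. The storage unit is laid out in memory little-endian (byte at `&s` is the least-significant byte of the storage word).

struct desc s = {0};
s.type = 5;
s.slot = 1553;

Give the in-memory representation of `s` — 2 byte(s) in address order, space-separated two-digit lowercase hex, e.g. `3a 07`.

type:3 = 5 → 0x5 << 0 → word 0x0005
slot:13 = 1553 → 0x611 << 3 → word 0x308d
word = 0x308d → little-endian bytes:
  [0]=0x8d  [1]=0x30

8d 30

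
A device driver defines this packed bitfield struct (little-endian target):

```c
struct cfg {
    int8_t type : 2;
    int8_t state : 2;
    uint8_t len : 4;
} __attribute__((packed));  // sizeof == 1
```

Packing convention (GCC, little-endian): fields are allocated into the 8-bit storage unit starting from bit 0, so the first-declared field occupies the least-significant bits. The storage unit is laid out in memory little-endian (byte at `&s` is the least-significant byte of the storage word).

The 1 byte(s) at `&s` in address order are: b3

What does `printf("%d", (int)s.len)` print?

11

[0]=0xb3 (little-endian) → word 0xb3
type:2 @ bit 0 → (0xb3>>0)&0x3 = 0x3
state:2 @ bit 2 → (0xb3>>2)&0x3 = 0x0
len:4 @ bit 4 → (0xb3>>4)&0xf = 0xb  ←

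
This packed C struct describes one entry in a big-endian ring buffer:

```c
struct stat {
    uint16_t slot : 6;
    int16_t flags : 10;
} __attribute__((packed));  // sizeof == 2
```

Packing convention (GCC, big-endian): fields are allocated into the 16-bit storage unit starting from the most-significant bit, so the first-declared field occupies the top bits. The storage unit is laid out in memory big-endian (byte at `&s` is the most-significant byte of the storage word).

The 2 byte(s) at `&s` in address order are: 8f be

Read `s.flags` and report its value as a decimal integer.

-66

[0]=0x8f [1]=0xbe (big-endian) → word 0x8fbe
slot:6 @ bit 10 → (0x8fbe>>10)&0x3f = 0x23
flags:10 @ bit 0 → (0x8fbe>>0)&0x3ff = 0x3be  ←
flags signed 10b, MSB=1: 958 - 1024 = -66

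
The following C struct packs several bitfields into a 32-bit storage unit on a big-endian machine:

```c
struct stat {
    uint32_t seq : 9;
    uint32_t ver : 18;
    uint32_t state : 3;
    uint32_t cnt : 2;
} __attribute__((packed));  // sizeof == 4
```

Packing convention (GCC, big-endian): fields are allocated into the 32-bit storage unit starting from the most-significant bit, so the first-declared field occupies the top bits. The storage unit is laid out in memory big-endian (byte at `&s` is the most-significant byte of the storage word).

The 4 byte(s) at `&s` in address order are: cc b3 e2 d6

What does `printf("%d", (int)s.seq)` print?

409

[0]=0xcc [1]=0xb3 [2]=0xe2 [3]=0xd6 (big-endian) → word 0xccb3e2d6
seq [23+:9] = (word>>23) & 0x1ff = 409  ←
ver [5+:18] = (word>>5) & 0x3ffff = 106262
state [2+:3] = (word>>2) & 0x7 = 5
cnt [0+:2] = (word>>0) & 0x3 = 2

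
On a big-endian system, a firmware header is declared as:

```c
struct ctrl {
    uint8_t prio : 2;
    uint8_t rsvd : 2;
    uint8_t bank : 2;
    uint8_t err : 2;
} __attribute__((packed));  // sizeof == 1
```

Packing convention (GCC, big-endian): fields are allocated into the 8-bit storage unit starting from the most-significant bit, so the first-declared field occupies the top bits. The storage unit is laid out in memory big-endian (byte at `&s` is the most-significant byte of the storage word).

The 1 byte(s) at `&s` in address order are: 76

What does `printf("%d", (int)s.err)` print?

2

[0]=0x76 (big-endian) → word 0x76
prio:2 @ bit 6 → (0x76>>6)&0x3 = 0x1
rsvd:2 @ bit 4 → (0x76>>4)&0x3 = 0x3
bank:2 @ bit 2 → (0x76>>2)&0x3 = 0x1
err:2 @ bit 0 → (0x76>>0)&0x3 = 0x2  ←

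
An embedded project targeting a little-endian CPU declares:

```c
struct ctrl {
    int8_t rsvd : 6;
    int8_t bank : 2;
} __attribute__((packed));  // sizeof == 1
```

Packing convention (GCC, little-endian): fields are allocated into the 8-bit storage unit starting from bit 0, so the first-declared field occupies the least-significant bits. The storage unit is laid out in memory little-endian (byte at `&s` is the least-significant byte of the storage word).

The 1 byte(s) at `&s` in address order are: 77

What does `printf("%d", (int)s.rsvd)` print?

[0]=0x77 (little-endian) → word 0x77
rsvd [0+:6] = (word>>0) & 0x3f = 55  ←
bank [6+:2] = (word>>6) & 0x3 = 1
rsvd signed 6b, MSB=1: 55 - 64 = -9

-9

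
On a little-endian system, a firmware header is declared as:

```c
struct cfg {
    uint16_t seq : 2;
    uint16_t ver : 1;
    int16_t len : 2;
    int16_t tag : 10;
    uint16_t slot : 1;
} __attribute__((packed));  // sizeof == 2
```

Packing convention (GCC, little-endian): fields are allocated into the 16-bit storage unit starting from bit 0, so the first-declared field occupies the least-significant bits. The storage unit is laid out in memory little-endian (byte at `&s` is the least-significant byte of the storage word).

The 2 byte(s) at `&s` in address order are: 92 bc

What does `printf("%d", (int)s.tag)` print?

[0]=0x92 [1]=0xbc (little-endian) → word 0xbc92
seq:2 @ bit 0 → (0xbc92>>0)&0x3 = 0x2
ver:1 @ bit 2 → (0xbc92>>2)&0x1 = 0x0
len:2 @ bit 3 → (0xbc92>>3)&0x3 = 0x2
tag:10 @ bit 5 → (0xbc92>>5)&0x3ff = 0x1e4  ←
slot:1 @ bit 15 → (0xbc92>>15)&0x1 = 0x1
tag signed 10b, MSB=0: value = 484

484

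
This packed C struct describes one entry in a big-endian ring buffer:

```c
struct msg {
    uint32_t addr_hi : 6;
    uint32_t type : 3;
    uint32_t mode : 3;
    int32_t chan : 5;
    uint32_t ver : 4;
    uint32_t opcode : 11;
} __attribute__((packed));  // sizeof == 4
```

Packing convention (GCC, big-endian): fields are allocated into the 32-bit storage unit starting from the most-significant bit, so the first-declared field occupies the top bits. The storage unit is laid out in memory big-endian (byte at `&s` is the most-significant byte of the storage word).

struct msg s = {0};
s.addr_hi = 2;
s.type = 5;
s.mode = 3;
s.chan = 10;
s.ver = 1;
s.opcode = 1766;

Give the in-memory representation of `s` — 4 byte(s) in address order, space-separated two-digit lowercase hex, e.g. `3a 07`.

0a b5 0e e6

addr_hi (6b) val=2 bits=0x2 at bit 26: 0x08000000
type (3b) val=5 bits=0x5 at bit 23: 0x0a800000
mode (3b) val=3 bits=0x3 at bit 20: 0x0ab00000
chan (5b) val=10 bits=0xa at bit 15: 0x0ab50000
ver (4b) val=1 bits=0x1 at bit 11: 0x0ab50800
opcode (11b) val=1766 bits=0x6e6 at bit 0: 0x0ab50ee6
word = 0x0ab50ee6 → big-endian bytes:
  [0]=0x0a  [1]=0xb5  [2]=0x0e  [3]=0xe6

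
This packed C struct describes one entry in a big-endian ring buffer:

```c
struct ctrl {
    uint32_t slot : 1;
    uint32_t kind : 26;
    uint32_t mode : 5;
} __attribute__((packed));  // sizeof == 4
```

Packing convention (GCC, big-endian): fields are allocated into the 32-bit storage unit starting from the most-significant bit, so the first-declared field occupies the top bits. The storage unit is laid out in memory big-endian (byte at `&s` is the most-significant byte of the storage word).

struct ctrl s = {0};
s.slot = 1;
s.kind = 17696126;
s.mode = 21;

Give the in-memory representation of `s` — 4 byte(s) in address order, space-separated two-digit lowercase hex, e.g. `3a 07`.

slot (1b) val=1 bits=0x1 at bit 31: 0x80000000
kind (26b) val=17696126 bits=0x10e057e at bit 5: 0xa1c0afc0
mode (5b) val=21 bits=0x15 at bit 0: 0xa1c0afd5
word = 0xa1c0afd5 → big-endian bytes:
  [0]=0xa1  [1]=0xc0  [2]=0xaf  [3]=0xd5

a1 c0 af d5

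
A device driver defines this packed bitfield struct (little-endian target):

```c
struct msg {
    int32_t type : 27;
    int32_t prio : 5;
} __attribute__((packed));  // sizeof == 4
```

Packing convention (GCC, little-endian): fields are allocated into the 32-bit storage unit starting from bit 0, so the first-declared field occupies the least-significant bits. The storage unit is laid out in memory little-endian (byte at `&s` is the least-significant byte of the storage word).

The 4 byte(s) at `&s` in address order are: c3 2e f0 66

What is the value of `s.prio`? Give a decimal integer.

12

[0]=0xc3 [1]=0x2e [2]=0xf0 [3]=0x66 (little-endian) → word 0x66f02ec3
type:27 @ bit 0 → (0x66f02ec3>>0)&0x7ffffff = 0x6f02ec3
prio:5 @ bit 27 → (0x66f02ec3>>27)&0x1f = 0xc  ←
prio signed 5b, MSB=0: value = 12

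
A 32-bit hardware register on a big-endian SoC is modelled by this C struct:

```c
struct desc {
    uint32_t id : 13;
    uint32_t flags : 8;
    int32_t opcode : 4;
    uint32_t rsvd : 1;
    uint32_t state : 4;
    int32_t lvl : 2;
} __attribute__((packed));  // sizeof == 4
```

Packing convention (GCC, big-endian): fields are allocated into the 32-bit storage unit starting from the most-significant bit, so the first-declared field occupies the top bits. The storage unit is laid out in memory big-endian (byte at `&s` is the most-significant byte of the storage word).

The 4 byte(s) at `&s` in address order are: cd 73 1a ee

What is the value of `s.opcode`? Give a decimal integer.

5

[0]=0xcd [1]=0x73 [2]=0x1a [3]=0xee (big-endian) → word 0xcd731aee
id [19+:13] = (word>>19) & 0x1fff = 6574
flags [11+:8] = (word>>11) & 0xff = 99
opcode [7+:4] = (word>>7) & 0xf = 5  ←
rsvd [6+:1] = (word>>6) & 0x1 = 1
state [2+:4] = (word>>2) & 0xf = 11
lvl [0+:2] = (word>>0) & 0x3 = 2
opcode signed 4b, MSB=0: value = 5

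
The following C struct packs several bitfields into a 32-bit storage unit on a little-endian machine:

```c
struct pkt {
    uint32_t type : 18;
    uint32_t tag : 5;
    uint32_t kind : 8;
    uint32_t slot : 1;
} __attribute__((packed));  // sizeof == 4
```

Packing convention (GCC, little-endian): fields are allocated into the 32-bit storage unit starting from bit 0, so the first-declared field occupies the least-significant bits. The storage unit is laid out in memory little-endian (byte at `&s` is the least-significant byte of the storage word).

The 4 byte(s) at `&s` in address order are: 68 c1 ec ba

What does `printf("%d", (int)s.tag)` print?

[0]=0x68 [1]=0xc1 [2]=0xec [3]=0xba (little-endian) → word 0xbaecc168
type:18 @ bit 0 → (0xbaecc168>>0)&0x3ffff = 0xc168
tag:5 @ bit 18 → (0xbaecc168>>18)&0x1f = 0x1b  ←
kind:8 @ bit 23 → (0xbaecc168>>23)&0xff = 0x75
slot:1 @ bit 31 → (0xbaecc168>>31)&0x1 = 0x1

27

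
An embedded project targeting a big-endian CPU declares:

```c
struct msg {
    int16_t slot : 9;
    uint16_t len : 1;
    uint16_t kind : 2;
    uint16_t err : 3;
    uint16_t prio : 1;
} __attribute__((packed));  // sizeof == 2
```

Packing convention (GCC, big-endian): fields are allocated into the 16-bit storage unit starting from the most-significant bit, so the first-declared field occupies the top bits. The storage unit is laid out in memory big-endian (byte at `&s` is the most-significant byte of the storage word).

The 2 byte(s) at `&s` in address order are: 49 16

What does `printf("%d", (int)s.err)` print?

3

[0]=0x49 [1]=0x16 (big-endian) → word 0x4916
slot [7+:9] = (word>>7) & 0x1ff = 146
len [6+:1] = (word>>6) & 0x1 = 0
kind [4+:2] = (word>>4) & 0x3 = 1
err [1+:3] = (word>>1) & 0x7 = 3  ←
prio [0+:1] = (word>>0) & 0x1 = 0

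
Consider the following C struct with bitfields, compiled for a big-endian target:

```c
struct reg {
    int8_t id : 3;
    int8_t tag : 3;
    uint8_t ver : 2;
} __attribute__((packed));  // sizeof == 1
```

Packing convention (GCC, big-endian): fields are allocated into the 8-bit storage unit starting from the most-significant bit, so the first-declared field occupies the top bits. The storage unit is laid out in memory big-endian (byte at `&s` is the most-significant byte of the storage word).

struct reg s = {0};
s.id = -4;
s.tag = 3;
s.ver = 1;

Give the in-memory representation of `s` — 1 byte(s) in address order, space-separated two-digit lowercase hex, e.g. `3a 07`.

8d

[5+:3] id=-4 & 0x7 = 0x4; word=0x80
[2+:3] tag=3 & 0x7 = 0x3; word=0x8c
[0+:2] ver=1 & 0x3 = 0x1; word=0x8d
word = 0x8d → big-endian bytes:
  [0]=0x8d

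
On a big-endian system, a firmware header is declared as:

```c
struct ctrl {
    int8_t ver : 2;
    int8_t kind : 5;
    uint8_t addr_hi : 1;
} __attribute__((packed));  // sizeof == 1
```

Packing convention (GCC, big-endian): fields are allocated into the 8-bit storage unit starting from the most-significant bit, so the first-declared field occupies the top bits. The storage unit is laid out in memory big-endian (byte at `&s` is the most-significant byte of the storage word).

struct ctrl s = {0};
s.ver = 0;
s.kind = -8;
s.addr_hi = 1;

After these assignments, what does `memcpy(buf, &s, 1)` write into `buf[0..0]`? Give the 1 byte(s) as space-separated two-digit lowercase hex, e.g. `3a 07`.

31

[6+:2] ver=0 & 0x3 = 0x0; word=0x00
[1+:5] kind=-8 & 0x1f = 0x18; word=0x30
[0+:1] addr_hi=1 & 0x1 = 0x1; word=0x31
word = 0x31 → big-endian bytes:
  [0]=0x31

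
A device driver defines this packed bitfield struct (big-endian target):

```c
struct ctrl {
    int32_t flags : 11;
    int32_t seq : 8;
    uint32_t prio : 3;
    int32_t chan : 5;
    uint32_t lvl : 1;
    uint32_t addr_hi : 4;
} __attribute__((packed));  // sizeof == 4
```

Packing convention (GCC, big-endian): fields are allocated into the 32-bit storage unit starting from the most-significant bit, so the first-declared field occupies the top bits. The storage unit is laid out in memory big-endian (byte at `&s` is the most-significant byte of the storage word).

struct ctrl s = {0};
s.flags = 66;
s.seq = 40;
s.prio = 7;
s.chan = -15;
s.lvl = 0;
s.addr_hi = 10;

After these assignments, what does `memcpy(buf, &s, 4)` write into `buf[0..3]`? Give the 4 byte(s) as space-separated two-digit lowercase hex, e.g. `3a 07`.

08 45 1e 2a

flags:11 = 66 → 0x42 << 21 → word 0x08400000
seq:8 = 40 → 0x28 << 13 → word 0x08450000
prio:3 = 7 → 0x7 << 10 → word 0x08451c00
chan:5 = -15 → 0x11 << 5 → word 0x08451e20
lvl:1 = 0 → 0x0 << 4 → word 0x08451e20
addr_hi:4 = 10 → 0xa << 0 → word 0x08451e2a
word = 0x08451e2a → big-endian bytes:
  [0]=0x08  [1]=0x45  [2]=0x1e  [3]=0x2a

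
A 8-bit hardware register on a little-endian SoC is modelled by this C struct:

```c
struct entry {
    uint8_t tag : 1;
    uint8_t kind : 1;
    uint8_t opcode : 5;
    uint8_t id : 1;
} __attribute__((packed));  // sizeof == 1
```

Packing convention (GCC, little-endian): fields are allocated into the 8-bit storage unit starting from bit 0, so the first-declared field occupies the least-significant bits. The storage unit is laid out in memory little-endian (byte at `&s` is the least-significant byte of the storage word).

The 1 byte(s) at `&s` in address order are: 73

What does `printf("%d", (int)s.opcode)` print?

28

[0]=0x73 (little-endian) → word 0x73
tag:1 @ bit 0 → (0x73>>0)&0x1 = 0x1
kind:1 @ bit 1 → (0x73>>1)&0x1 = 0x1
opcode:5 @ bit 2 → (0x73>>2)&0x1f = 0x1c  ←
id:1 @ bit 7 → (0x73>>7)&0x1 = 0x0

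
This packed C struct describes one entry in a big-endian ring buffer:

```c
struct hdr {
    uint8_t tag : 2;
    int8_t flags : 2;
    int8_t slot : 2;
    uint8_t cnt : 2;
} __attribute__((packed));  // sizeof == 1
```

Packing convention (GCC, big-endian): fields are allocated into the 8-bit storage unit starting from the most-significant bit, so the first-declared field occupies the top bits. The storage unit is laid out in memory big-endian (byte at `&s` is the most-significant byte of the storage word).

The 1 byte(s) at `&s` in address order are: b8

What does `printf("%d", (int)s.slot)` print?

[0]=0xb8 (big-endian) → word 0xb8
tag [6+:2] = (word>>6) & 0x3 = 2
flags [4+:2] = (word>>4) & 0x3 = 3
slot [2+:2] = (word>>2) & 0x3 = 2  ←
cnt [0+:2] = (word>>0) & 0x3 = 0
slot signed 2b, MSB=1: 2 - 4 = -2

-2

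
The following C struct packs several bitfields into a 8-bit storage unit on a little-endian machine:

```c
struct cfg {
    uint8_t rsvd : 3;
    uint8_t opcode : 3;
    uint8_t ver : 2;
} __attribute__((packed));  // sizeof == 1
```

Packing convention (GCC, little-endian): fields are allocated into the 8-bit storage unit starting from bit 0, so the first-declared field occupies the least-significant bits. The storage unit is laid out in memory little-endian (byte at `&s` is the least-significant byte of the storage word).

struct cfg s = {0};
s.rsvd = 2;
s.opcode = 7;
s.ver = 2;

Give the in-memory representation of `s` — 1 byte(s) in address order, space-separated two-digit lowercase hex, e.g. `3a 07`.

[0+:3] rsvd=2 & 0x7 = 0x2; word=0x02
[3+:3] opcode=7 & 0x7 = 0x7; word=0x3a
[6+:2] ver=2 & 0x3 = 0x2; word=0xba
word = 0xba → little-endian bytes:
  [0]=0xba

ba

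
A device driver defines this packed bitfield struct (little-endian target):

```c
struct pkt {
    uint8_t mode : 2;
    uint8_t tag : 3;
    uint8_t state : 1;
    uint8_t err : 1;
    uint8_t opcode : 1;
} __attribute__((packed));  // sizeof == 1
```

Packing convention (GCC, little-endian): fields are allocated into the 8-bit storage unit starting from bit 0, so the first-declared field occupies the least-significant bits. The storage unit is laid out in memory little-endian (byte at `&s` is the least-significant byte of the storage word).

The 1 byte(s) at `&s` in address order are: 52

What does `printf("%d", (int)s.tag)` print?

[0]=0x52 (little-endian) → word 0x52
mode [0+:2] = (word>>0) & 0x3 = 2
tag [2+:3] = (word>>2) & 0x7 = 4  ←
state [5+:1] = (word>>5) & 0x1 = 0
err [6+:1] = (word>>6) & 0x1 = 1
opcode [7+:1] = (word>>7) & 0x1 = 0

4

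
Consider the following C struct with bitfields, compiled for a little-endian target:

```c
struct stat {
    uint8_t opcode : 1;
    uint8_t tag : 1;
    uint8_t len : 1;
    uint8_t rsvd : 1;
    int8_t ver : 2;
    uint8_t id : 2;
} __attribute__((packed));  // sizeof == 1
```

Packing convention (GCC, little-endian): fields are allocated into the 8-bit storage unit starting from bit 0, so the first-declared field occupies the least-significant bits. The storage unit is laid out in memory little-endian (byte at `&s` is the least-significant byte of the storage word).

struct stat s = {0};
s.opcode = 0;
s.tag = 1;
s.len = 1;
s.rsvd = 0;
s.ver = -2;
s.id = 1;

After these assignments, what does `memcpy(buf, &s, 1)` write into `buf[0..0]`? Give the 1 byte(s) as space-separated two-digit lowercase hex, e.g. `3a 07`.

66

[0+:1] opcode=0 & 0x1 = 0x0; word=0x00
[1+:1] tag=1 & 0x1 = 0x1; word=0x02
[2+:1] len=1 & 0x1 = 0x1; word=0x06
[3+:1] rsvd=0 & 0x1 = 0x0; word=0x06
[4+:2] ver=-2 & 0x3 = 0x2; word=0x26
[6+:2] id=1 & 0x3 = 0x1; word=0x66
word = 0x66 → little-endian bytes:
  [0]=0x66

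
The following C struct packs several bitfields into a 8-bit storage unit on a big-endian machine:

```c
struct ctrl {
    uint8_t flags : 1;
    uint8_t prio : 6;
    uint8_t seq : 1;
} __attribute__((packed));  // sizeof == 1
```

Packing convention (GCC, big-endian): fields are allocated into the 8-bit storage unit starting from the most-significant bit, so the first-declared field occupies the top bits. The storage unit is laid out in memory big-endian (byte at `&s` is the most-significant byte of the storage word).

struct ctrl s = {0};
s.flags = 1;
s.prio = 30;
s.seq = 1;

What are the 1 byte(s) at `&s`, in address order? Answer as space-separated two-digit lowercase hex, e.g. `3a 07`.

bd

flags:1 = 1 → 0x1 << 7 → word 0x80
prio:6 = 30 → 0x1e << 1 → word 0xbc
seq:1 = 1 → 0x1 << 0 → word 0xbd
word = 0xbd → big-endian bytes:
  [0]=0xbd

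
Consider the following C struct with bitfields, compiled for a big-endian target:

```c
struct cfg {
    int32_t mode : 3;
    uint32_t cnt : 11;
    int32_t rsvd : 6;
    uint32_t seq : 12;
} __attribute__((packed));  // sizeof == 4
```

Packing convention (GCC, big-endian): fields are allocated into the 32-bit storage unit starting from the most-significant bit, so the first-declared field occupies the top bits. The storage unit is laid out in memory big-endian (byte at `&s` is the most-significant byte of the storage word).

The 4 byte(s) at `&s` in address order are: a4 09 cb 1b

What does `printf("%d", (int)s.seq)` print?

2843

[0]=0xa4 [1]=0x09 [2]=0xcb [3]=0x1b (big-endian) → word 0xa409cb1b
mode [29+:3] = (word>>29) & 0x7 = 5
cnt [18+:11] = (word>>18) & 0x7ff = 258
rsvd [12+:6] = (word>>12) & 0x3f = 28
seq [0+:12] = (word>>0) & 0xfff = 2843  ←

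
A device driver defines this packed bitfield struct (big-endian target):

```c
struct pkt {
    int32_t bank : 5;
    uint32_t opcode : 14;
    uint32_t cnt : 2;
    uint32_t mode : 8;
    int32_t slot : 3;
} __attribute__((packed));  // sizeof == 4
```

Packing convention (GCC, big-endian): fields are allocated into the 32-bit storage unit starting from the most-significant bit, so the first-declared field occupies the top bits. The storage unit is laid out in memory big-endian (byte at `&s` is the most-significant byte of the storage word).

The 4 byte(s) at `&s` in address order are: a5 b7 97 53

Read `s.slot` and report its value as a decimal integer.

[0]=0xa5 [1]=0xb7 [2]=0x97 [3]=0x53 (big-endian) → word 0xa5b79753
bank [27+:5] = (word>>27) & 0x1f = 20
opcode [13+:14] = (word>>13) & 0x3fff = 11708
cnt [11+:2] = (word>>11) & 0x3 = 2
mode [3+:8] = (word>>3) & 0xff = 234
slot [0+:3] = (word>>0) & 0x7 = 3  ←
slot signed 3b, MSB=0: value = 3

3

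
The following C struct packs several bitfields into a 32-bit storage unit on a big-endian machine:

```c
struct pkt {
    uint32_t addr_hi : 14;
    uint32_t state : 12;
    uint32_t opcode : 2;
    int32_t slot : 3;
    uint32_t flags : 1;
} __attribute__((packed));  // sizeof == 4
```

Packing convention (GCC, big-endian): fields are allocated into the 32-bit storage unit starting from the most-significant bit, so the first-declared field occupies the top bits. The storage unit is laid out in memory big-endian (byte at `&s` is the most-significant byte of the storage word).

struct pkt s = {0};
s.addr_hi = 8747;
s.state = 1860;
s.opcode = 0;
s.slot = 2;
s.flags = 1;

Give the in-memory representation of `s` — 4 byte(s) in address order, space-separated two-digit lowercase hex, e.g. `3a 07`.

addr_hi:14 = 8747 → 0x222b << 18 → word 0x88ac0000
state:12 = 1860 → 0x744 << 6 → word 0x88add100
opcode:2 = 0 → 0x0 << 4 → word 0x88add100
slot:3 = 2 → 0x2 << 1 → word 0x88add104
flags:1 = 1 → 0x1 << 0 → word 0x88add105
word = 0x88add105 → big-endian bytes:
  [0]=0x88  [1]=0xad  [2]=0xd1  [3]=0x05

88 ad d1 05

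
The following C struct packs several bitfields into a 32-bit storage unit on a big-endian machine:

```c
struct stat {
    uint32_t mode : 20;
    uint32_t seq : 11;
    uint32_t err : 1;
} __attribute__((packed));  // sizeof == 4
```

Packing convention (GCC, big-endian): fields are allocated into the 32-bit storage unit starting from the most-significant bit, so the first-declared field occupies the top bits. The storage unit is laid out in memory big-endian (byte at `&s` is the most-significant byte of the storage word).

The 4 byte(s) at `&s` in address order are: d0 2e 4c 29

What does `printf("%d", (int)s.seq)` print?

1556

[0]=0xd0 [1]=0x2e [2]=0x4c [3]=0x29 (big-endian) → word 0xd02e4c29
mode [12+:20] = (word>>12) & 0xfffff = 852708
seq [1+:11] = (word>>1) & 0x7ff = 1556  ←
err [0+:1] = (word>>0) & 0x1 = 1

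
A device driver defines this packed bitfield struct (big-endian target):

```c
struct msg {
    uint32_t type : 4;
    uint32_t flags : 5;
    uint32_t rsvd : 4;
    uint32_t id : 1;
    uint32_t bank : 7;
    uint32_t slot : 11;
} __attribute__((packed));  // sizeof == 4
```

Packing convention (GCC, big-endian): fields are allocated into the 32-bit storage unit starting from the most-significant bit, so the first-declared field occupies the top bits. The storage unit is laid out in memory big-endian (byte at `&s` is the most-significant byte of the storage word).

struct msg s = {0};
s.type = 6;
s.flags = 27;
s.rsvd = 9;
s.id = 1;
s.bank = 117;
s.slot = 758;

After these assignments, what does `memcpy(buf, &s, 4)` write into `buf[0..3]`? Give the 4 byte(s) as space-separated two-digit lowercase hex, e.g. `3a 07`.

6d cf aa f6

type:4 = 6 → 0x6 << 28 → word 0x60000000
flags:5 = 27 → 0x1b << 23 → word 0x6d800000
rsvd:4 = 9 → 0x9 << 19 → word 0x6dc80000
id:1 = 1 → 0x1 << 18 → word 0x6dcc0000
bank:7 = 117 → 0x75 << 11 → word 0x6dcfa800
slot:11 = 758 → 0x2f6 << 0 → word 0x6dcfaaf6
word = 0x6dcfaaf6 → big-endian bytes:
  [0]=0x6d  [1]=0xcf  [2]=0xaa  [3]=0xf6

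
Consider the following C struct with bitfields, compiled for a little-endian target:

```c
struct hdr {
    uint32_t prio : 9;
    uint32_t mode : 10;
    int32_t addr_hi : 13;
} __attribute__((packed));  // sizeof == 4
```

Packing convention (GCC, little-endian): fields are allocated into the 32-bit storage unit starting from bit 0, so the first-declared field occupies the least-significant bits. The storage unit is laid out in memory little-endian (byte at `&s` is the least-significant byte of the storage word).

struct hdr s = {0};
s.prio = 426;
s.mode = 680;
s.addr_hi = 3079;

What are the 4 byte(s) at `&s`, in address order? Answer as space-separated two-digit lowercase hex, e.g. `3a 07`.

aa 51 3d 60

prio (9b) val=426 bits=0x1aa at bit 0: 0x000001aa
mode (10b) val=680 bits=0x2a8 at bit 9: 0x000551aa
addr_hi (13b) val=3079 bits=0xc07 at bit 19: 0x603d51aa
word = 0x603d51aa → little-endian bytes:
  [0]=0xaa  [1]=0x51  [2]=0x3d  [3]=0x60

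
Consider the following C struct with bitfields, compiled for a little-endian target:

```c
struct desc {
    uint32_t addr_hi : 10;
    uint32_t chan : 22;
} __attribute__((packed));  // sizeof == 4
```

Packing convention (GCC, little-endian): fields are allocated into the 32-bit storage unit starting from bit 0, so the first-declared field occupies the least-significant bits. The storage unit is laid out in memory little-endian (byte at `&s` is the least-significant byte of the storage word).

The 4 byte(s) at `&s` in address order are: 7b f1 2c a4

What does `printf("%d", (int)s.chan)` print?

[0]=0x7b [1]=0xf1 [2]=0x2c [3]=0xa4 (little-endian) → word 0xa42cf17b
addr_hi [0+:10] = (word>>0) & 0x3ff = 379
chan [10+:22] = (word>>10) & 0x3fffff = 2689852  ←

2689852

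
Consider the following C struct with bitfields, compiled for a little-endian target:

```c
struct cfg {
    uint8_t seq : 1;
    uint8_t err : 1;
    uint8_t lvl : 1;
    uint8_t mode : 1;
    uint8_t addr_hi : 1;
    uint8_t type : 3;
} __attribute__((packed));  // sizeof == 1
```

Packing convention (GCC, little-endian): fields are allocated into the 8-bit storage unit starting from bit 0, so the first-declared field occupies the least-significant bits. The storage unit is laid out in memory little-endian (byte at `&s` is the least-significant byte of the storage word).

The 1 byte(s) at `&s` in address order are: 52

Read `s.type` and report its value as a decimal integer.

[0]=0x52 (little-endian) → word 0x52
seq:1 @ bit 0 → (0x52>>0)&0x1 = 0x0
err:1 @ bit 1 → (0x52>>1)&0x1 = 0x1
lvl:1 @ bit 2 → (0x52>>2)&0x1 = 0x0
mode:1 @ bit 3 → (0x52>>3)&0x1 = 0x0
addr_hi:1 @ bit 4 → (0x52>>4)&0x1 = 0x1
type:3 @ bit 5 → (0x52>>5)&0x7 = 0x2  ←

2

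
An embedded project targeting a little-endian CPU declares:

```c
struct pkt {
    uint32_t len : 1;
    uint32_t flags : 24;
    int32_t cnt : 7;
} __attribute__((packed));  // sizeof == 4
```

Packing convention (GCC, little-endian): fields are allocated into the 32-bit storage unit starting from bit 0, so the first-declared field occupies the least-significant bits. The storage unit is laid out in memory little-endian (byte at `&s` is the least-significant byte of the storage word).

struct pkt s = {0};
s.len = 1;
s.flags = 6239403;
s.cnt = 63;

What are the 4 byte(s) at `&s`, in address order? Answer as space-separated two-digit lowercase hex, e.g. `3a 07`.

57 69 be 7e

len:1 = 1 → 0x1 << 0 → word 0x00000001
flags:24 = 6239403 → 0x5f34ab << 1 → word 0x00be6957
cnt:7 = 63 → 0x3f << 25 → word 0x7ebe6957
word = 0x7ebe6957 → little-endian bytes:
  [0]=0x57  [1]=0x69  [2]=0xbe  [3]=0x7e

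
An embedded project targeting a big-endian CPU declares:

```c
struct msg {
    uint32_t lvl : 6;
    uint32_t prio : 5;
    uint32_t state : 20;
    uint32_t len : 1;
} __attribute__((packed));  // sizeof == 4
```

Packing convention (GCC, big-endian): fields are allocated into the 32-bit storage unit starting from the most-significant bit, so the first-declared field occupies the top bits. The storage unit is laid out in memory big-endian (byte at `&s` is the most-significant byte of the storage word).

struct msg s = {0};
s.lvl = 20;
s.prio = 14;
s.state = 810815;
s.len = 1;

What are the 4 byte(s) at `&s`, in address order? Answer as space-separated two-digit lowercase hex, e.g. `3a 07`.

lvl (6b) val=20 bits=0x14 at bit 26: 0x50000000
prio (5b) val=14 bits=0xe at bit 21: 0x51c00000
state (20b) val=810815 bits=0xc5f3f at bit 1: 0x51d8be7e
len (1b) val=1 bits=0x1 at bit 0: 0x51d8be7f
word = 0x51d8be7f → big-endian bytes:
  [0]=0x51  [1]=0xd8  [2]=0xbe  [3]=0x7f

51 d8 be 7f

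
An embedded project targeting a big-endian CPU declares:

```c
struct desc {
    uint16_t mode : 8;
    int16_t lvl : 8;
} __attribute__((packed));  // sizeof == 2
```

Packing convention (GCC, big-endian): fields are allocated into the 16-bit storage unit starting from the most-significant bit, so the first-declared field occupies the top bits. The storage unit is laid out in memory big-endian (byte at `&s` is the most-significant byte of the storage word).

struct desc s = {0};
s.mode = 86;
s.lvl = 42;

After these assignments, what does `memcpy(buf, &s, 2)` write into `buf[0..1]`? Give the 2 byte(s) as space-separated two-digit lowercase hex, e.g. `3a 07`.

56 2a

mode:8 = 86 → 0x56 << 8 → word 0x5600
lvl:8 = 42 → 0x2a << 0 → word 0x562a
word = 0x562a → big-endian bytes:
  [0]=0x56  [1]=0x2a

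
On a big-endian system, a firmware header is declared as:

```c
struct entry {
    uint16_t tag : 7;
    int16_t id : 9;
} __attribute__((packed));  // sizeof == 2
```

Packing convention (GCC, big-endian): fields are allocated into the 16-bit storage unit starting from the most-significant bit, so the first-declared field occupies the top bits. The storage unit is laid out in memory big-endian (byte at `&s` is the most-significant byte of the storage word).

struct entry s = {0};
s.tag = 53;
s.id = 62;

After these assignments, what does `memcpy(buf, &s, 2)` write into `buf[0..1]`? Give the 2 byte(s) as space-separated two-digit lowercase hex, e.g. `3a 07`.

6a 3e

[9+:7] tag=53 & 0x7f = 0x35; word=0x6a00
[0+:9] id=62 & 0x1ff = 0x3e; word=0x6a3e
word = 0x6a3e → big-endian bytes:
  [0]=0x6a  [1]=0x3e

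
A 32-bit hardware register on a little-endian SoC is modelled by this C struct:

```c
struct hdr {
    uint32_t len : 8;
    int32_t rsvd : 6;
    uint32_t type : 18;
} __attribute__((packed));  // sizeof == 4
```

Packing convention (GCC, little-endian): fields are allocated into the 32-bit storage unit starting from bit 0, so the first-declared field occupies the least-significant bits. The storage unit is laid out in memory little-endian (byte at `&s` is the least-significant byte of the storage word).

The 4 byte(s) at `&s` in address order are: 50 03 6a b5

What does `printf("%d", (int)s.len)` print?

[0]=0x50 [1]=0x03 [2]=0x6a [3]=0xb5 (little-endian) → word 0xb56a0350
len [0+:8] = (word>>0) & 0xff = 80  ←
rsvd [8+:6] = (word>>8) & 0x3f = 3
type [14+:18] = (word>>14) & 0x3ffff = 185768

80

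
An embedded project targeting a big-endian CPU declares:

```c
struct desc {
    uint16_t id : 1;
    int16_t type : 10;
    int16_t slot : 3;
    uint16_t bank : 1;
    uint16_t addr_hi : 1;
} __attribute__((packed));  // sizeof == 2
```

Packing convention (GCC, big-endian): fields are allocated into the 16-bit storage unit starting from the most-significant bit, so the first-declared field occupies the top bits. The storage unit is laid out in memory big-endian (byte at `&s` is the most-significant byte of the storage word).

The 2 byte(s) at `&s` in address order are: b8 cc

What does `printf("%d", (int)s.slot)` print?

[0]=0xb8 [1]=0xcc (big-endian) → word 0xb8cc
id:1 @ bit 15 → (0xb8cc>>15)&0x1 = 0x1
type:10 @ bit 5 → (0xb8cc>>5)&0x3ff = 0x1c6
slot:3 @ bit 2 → (0xb8cc>>2)&0x7 = 0x3  ←
bank:1 @ bit 1 → (0xb8cc>>1)&0x1 = 0x0
addr_hi:1 @ bit 0 → (0xb8cc>>0)&0x1 = 0x0
slot signed 3b, MSB=0: value = 3

3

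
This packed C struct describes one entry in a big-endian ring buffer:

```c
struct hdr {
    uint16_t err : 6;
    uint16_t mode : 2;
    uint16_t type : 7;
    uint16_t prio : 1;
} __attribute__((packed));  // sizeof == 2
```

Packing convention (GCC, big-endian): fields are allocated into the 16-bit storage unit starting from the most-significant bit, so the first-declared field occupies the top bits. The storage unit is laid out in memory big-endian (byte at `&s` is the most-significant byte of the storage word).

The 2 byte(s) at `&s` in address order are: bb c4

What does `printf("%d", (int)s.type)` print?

[0]=0xbb [1]=0xc4 (big-endian) → word 0xbbc4
err:6 @ bit 10 → (0xbbc4>>10)&0x3f = 0x2e
mode:2 @ bit 8 → (0xbbc4>>8)&0x3 = 0x3
type:7 @ bit 1 → (0xbbc4>>1)&0x7f = 0x62  ←
prio:1 @ bit 0 → (0xbbc4>>0)&0x1 = 0x0

98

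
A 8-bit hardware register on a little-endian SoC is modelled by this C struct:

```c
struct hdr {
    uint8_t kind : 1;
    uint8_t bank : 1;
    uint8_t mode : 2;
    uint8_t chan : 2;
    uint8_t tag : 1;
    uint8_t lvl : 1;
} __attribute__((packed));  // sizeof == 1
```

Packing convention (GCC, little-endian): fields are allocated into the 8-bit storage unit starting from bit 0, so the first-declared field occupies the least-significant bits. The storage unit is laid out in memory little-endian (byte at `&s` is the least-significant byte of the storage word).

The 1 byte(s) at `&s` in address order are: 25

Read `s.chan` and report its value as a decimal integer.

[0]=0x25 (little-endian) → word 0x25
kind [0+:1] = (word>>0) & 0x1 = 1
bank [1+:1] = (word>>1) & 0x1 = 0
mode [2+:2] = (word>>2) & 0x3 = 1
chan [4+:2] = (word>>4) & 0x3 = 2  ←
tag [6+:1] = (word>>6) & 0x1 = 0
lvl [7+:1] = (word>>7) & 0x1 = 0

2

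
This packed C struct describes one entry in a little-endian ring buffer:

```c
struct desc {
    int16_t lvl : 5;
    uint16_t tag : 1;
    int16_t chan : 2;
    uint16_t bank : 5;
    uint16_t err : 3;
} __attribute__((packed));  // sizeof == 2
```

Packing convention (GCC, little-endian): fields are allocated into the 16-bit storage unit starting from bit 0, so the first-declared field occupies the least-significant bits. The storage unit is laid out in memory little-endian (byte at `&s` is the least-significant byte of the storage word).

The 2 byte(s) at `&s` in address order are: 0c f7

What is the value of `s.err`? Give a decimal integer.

[0]=0x0c [1]=0xf7 (little-endian) → word 0xf70c
lvl:5 @ bit 0 → (0xf70c>>0)&0x1f = 0xc
tag:1 @ bit 5 → (0xf70c>>5)&0x1 = 0x0
chan:2 @ bit 6 → (0xf70c>>6)&0x3 = 0x0
bank:5 @ bit 8 → (0xf70c>>8)&0x1f = 0x17
err:3 @ bit 13 → (0xf70c>>13)&0x7 = 0x7  ←

7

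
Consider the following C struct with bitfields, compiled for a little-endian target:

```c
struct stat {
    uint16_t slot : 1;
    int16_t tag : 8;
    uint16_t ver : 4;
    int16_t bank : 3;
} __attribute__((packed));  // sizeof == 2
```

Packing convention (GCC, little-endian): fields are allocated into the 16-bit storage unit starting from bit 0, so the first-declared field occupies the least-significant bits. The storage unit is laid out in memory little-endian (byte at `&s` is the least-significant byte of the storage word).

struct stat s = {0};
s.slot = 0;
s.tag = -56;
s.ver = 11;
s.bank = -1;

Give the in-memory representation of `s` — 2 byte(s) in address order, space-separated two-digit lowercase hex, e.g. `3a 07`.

[0+:1] slot=0 & 0x1 = 0x0; word=0x0000
[1+:8] tag=-56 & 0xff = 0xc8; word=0x0190
[9+:4] ver=11 & 0xf = 0xb; word=0x1790
[13+:3] bank=-1 & 0x7 = 0x7; word=0xf790
word = 0xf790 → little-endian bytes:
  [0]=0x90  [1]=0xf7

90 f7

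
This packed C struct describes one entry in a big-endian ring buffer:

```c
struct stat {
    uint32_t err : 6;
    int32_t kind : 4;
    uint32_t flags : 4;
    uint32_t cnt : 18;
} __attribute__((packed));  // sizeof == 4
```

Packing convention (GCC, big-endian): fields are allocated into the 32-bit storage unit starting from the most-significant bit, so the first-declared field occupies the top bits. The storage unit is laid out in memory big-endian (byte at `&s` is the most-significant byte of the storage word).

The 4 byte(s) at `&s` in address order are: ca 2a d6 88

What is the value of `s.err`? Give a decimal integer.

50

[0]=0xca [1]=0x2a [2]=0xd6 [3]=0x88 (big-endian) → word 0xca2ad688
err:6 @ bit 26 → (0xca2ad688>>26)&0x3f = 0x32  ←
kind:4 @ bit 22 → (0xca2ad688>>22)&0xf = 0x8
flags:4 @ bit 18 → (0xca2ad688>>18)&0xf = 0xa
cnt:18 @ bit 0 → (0xca2ad688>>0)&0x3ffff = 0x2d688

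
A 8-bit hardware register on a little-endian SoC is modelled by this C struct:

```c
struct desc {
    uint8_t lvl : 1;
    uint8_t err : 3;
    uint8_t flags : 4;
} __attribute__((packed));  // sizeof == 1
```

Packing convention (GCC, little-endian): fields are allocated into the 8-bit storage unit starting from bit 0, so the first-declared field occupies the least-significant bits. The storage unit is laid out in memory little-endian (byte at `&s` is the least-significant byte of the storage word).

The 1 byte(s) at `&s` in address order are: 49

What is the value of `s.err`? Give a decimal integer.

4

[0]=0x49 (little-endian) → word 0x49
lvl [0+:1] = (word>>0) & 0x1 = 1
err [1+:3] = (word>>1) & 0x7 = 4  ←
flags [4+:4] = (word>>4) & 0xf = 4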